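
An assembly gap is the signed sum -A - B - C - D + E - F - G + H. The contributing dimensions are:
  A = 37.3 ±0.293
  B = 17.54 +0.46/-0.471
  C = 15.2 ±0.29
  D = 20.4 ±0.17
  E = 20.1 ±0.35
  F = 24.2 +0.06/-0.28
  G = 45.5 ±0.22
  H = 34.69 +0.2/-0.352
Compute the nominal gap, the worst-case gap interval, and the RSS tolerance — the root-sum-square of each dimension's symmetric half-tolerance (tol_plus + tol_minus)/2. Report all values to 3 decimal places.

Stack each dimension's contribution:
  -A: nom -37.300 → Σnom=-37.300; wc +0.293/-0.293 → slack +0.293/-0.293; half-tol=0.293, Σhalf²=0.085849
  -B: nom -17.540 → Σnom=-54.840; wc +0.471/-0.460 → slack +0.764/-0.753; half-tol=0.466, Σhalf²=0.302539
  -C: nom -15.200 → Σnom=-70.040; wc +0.290/-0.290 → slack +1.054/-1.043; half-tol=0.290, Σhalf²=0.386639
  -D: nom -20.400 → Σnom=-90.440; wc +0.170/-0.170 → slack +1.224/-1.213; half-tol=0.170, Σhalf²=0.415539
  +E: nom +20.100 → Σnom=-70.340; wc +0.350/-0.350 → slack +1.574/-1.563; half-tol=0.350, Σhalf²=0.538039
  -F: nom -24.200 → Σnom=-94.540; wc +0.280/-0.060 → slack +1.854/-1.623; half-tol=0.170, Σhalf²=0.566939
  -G: nom -45.500 → Σnom=-140.040; wc +0.220/-0.220 → slack +2.074/-1.843; half-tol=0.220, Σhalf²=0.615339
  +H: nom +34.690 → Σnom=-105.350; wc +0.200/-0.352 → slack +2.274/-2.195; half-tol=0.276, Σhalf²=0.691515
Nominal = -105.350. Worst-case = [-105.350 - 2.195, -105.350 + 2.274] = [-107.545, -103.076]. RSS = √0.691515 = 0.832.

nominal=-105.350 wc=[-107.545,-103.076] rss=0.832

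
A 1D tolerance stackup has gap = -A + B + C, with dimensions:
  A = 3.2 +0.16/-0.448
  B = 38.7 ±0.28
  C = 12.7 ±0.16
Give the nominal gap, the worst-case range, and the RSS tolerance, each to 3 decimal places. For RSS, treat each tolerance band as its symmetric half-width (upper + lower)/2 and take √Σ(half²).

nominal=48.200 wc=[47.600,49.088] rss=0.443

Stack each dimension's contribution:
  -A: nom -3.200 → Σnom=-3.200; wc +0.448/-0.160 → slack +0.448/-0.160; half-tol=0.304, Σhalf²=0.092416
  +B: nom +38.700 → Σnom=35.500; wc +0.280/-0.280 → slack +0.728/-0.440; half-tol=0.280, Σhalf²=0.170816
  +C: nom +12.700 → Σnom=48.200; wc +0.160/-0.160 → slack +0.888/-0.600; half-tol=0.160, Σhalf²=0.196416
Nominal = 48.200. Worst-case = [48.200 - 0.600, 48.200 + 0.888] = [47.600, 49.088]. RSS = √0.196416 = 0.443.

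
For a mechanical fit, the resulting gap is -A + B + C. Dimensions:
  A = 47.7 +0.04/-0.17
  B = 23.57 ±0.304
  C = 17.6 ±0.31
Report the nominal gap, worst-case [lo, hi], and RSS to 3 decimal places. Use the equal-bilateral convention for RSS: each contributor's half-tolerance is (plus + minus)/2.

nominal=-6.530 wc=[-7.184,-5.746] rss=0.447

Stack each dimension's contribution:
  -A: nom -47.700 → Σnom=-47.700; wc +0.170/-0.040 → slack +0.170/-0.040; half-tol=0.105, Σhalf²=0.011025
  +B: nom +23.570 → Σnom=-24.130; wc +0.304/-0.304 → slack +0.474/-0.344; half-tol=0.304, Σhalf²=0.103441
  +C: nom +17.600 → Σnom=-6.530; wc +0.310/-0.310 → slack +0.784/-0.654; half-tol=0.310, Σhalf²=0.199541
Nominal = -6.530. Worst-case = [-6.530 - 0.654, -6.530 + 0.784] = [-7.184, -5.746]. RSS = √0.199541 = 0.447.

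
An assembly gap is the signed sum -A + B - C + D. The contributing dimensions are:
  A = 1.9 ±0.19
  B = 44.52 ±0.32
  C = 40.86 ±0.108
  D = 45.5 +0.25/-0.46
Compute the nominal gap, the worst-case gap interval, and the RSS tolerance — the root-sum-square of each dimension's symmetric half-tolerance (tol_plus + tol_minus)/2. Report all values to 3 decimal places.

Stack each dimension's contribution:
  -A: nom -1.900 → Σnom=-1.900; wc +0.190/-0.190 → slack +0.190/-0.190; half-tol=0.190, Σhalf²=0.036100
  +B: nom +44.520 → Σnom=42.620; wc +0.320/-0.320 → slack +0.510/-0.510; half-tol=0.320, Σhalf²=0.138500
  -C: nom -40.860 → Σnom=1.760; wc +0.108/-0.108 → slack +0.618/-0.618; half-tol=0.108, Σhalf²=0.150164
  +D: nom +45.500 → Σnom=47.260; wc +0.250/-0.460 → slack +0.868/-1.078; half-tol=0.355, Σhalf²=0.276189
Nominal = 47.260. Worst-case = [47.260 - 1.078, 47.260 + 0.868] = [46.182, 48.128]. RSS = √0.276189 = 0.526.

nominal=47.260 wc=[46.182,48.128] rss=0.526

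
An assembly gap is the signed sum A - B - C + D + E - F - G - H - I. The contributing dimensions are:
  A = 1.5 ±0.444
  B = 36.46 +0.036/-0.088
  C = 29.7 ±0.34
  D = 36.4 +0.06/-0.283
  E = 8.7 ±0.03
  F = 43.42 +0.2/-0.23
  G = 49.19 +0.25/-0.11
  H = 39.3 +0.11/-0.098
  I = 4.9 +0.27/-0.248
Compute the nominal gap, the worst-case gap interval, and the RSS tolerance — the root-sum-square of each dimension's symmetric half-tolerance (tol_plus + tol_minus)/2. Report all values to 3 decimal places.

nominal=-156.370 wc=[-158.333,-154.722] rss=0.710

Stack each dimension's contribution:
  +A: nom +1.500 → Σnom=1.500; wc +0.444/-0.444 → slack +0.444/-0.444; half-tol=0.444, Σhalf²=0.197136
  -B: nom -36.460 → Σnom=-34.960; wc +0.088/-0.036 → slack +0.532/-0.480; half-tol=0.062, Σhalf²=0.200980
  -C: nom -29.700 → Σnom=-64.660; wc +0.340/-0.340 → slack +0.872/-0.820; half-tol=0.340, Σhalf²=0.316580
  +D: nom +36.400 → Σnom=-28.260; wc +0.060/-0.283 → slack +0.932/-1.103; half-tol=0.171, Σhalf²=0.345992
  +E: nom +8.700 → Σnom=-19.560; wc +0.030/-0.030 → slack +0.962/-1.133; half-tol=0.030, Σhalf²=0.346892
  -F: nom -43.420 → Σnom=-62.980; wc +0.230/-0.200 → slack +1.192/-1.333; half-tol=0.215, Σhalf²=0.393117
  -G: nom -49.190 → Σnom=-112.170; wc +0.110/-0.250 → slack +1.302/-1.583; half-tol=0.180, Σhalf²=0.425517
  -H: nom -39.300 → Σnom=-151.470; wc +0.098/-0.110 → slack +1.400/-1.693; half-tol=0.104, Σhalf²=0.436333
  -I: nom -4.900 → Σnom=-156.370; wc +0.248/-0.270 → slack +1.648/-1.963; half-tol=0.259, Σhalf²=0.503414
Nominal = -156.370. Worst-case = [-156.370 - 1.963, -156.370 + 1.648] = [-158.333, -154.722]. RSS = √0.503414 = 0.710.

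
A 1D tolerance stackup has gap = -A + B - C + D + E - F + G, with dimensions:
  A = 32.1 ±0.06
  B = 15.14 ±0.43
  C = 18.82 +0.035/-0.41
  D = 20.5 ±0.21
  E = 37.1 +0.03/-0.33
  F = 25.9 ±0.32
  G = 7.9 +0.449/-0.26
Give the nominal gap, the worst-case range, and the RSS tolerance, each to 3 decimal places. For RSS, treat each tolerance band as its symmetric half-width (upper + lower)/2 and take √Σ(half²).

nominal=3.820 wc=[2.175,5.729] rss=0.737

Stack each dimension's contribution:
  -A: nom -32.100 → Σnom=-32.100; wc +0.060/-0.060 → slack +0.060/-0.060; half-tol=0.060, Σhalf²=0.003600
  +B: nom +15.140 → Σnom=-16.960; wc +0.430/-0.430 → slack +0.490/-0.490; half-tol=0.430, Σhalf²=0.188500
  -C: nom -18.820 → Σnom=-35.780; wc +0.410/-0.035 → slack +0.900/-0.525; half-tol=0.222, Σhalf²=0.238006
  +D: nom +20.500 → Σnom=-15.280; wc +0.210/-0.210 → slack +1.110/-0.735; half-tol=0.210, Σhalf²=0.282106
  +E: nom +37.100 → Σnom=21.820; wc +0.030/-0.330 → slack +1.140/-1.065; half-tol=0.180, Σhalf²=0.314506
  -F: nom -25.900 → Σnom=-4.080; wc +0.320/-0.320 → slack +1.460/-1.385; half-tol=0.320, Σhalf²=0.416906
  +G: nom +7.900 → Σnom=3.820; wc +0.449/-0.260 → slack +1.909/-1.645; half-tol=0.355, Σhalf²=0.542577
Nominal = 3.820. Worst-case = [3.820 - 1.645, 3.820 + 1.909] = [2.175, 5.729]. RSS = √0.542577 = 0.737.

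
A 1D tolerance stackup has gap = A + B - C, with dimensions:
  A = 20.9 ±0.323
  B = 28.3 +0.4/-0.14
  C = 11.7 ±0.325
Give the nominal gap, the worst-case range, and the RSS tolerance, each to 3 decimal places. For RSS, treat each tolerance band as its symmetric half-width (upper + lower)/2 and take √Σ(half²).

nominal=37.500 wc=[36.712,38.548] rss=0.532

Stack each dimension's contribution:
  +A: nom +20.900 → Σnom=20.900; wc +0.323/-0.323 → slack +0.323/-0.323; half-tol=0.323, Σhalf²=0.104329
  +B: nom +28.300 → Σnom=49.200; wc +0.400/-0.140 → slack +0.723/-0.463; half-tol=0.270, Σhalf²=0.177229
  -C: nom -11.700 → Σnom=37.500; wc +0.325/-0.325 → slack +1.048/-0.788; half-tol=0.325, Σhalf²=0.282854
Nominal = 37.500. Worst-case = [37.500 - 0.788, 37.500 + 1.048] = [36.712, 38.548]. RSS = √0.282854 = 0.532.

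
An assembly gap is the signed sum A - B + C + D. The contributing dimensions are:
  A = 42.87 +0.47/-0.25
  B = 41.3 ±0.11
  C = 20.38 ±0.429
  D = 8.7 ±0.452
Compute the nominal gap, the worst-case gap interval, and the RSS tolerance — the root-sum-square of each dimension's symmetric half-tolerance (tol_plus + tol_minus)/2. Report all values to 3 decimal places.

Stack each dimension's contribution:
  +A: nom +42.870 → Σnom=42.870; wc +0.470/-0.250 → slack +0.470/-0.250; half-tol=0.360, Σhalf²=0.129600
  -B: nom -41.300 → Σnom=1.570; wc +0.110/-0.110 → slack +0.580/-0.360; half-tol=0.110, Σhalf²=0.141700
  +C: nom +20.380 → Σnom=21.950; wc +0.429/-0.429 → slack +1.009/-0.789; half-tol=0.429, Σhalf²=0.325741
  +D: nom +8.700 → Σnom=30.650; wc +0.452/-0.452 → slack +1.461/-1.241; half-tol=0.452, Σhalf²=0.530045
Nominal = 30.650. Worst-case = [30.650 - 1.241, 30.650 + 1.461] = [29.409, 32.111]. RSS = √0.530045 = 0.728.

nominal=30.650 wc=[29.409,32.111] rss=0.728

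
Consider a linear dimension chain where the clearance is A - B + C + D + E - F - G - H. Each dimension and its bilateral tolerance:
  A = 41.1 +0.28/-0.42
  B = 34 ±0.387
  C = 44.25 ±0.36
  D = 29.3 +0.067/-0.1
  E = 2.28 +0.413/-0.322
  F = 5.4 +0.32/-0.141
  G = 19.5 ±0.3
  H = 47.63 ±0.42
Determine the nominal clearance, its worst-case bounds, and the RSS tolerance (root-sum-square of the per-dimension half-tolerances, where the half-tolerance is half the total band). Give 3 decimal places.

nominal=10.400 wc=[7.771,12.768] rss=0.929

Stack each dimension's contribution:
  +A: nom +41.100 → Σnom=41.100; wc +0.280/-0.420 → slack +0.280/-0.420; half-tol=0.350, Σhalf²=0.122500
  -B: nom -34.000 → Σnom=7.100; wc +0.387/-0.387 → slack +0.667/-0.807; half-tol=0.387, Σhalf²=0.272269
  +C: nom +44.250 → Σnom=51.350; wc +0.360/-0.360 → slack +1.027/-1.167; half-tol=0.360, Σhalf²=0.401869
  +D: nom +29.300 → Σnom=80.650; wc +0.067/-0.100 → slack +1.094/-1.267; half-tol=0.084, Σhalf²=0.408841
  +E: nom +2.280 → Σnom=82.930; wc +0.413/-0.322 → slack +1.507/-1.589; half-tol=0.367, Σhalf²=0.543897
  -F: nom -5.400 → Σnom=77.530; wc +0.141/-0.320 → slack +1.648/-1.909; half-tol=0.230, Σhalf²=0.597028
  -G: nom -19.500 → Σnom=58.030; wc +0.300/-0.300 → slack +1.948/-2.209; half-tol=0.300, Σhalf²=0.687028
  -H: nom -47.630 → Σnom=10.400; wc +0.420/-0.420 → slack +2.368/-2.629; half-tol=0.420, Σhalf²=0.863428
Nominal = 10.400. Worst-case = [10.400 - 2.629, 10.400 + 2.368] = [7.771, 12.768]. RSS = √0.863428 = 0.929.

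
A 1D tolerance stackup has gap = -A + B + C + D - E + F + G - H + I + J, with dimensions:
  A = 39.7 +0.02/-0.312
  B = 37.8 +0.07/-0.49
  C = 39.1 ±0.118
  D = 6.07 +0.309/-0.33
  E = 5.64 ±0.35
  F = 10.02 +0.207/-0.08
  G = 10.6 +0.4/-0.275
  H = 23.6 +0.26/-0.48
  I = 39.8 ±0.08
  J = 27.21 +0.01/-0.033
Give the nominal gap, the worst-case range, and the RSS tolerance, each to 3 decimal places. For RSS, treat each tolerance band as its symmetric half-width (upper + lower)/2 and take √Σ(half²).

Stack each dimension's contribution:
  -A: nom -39.700 → Σnom=-39.700; wc +0.312/-0.020 → slack +0.312/-0.020; half-tol=0.166, Σhalf²=0.027556
  +B: nom +37.800 → Σnom=-1.900; wc +0.070/-0.490 → slack +0.382/-0.510; half-tol=0.280, Σhalf²=0.105956
  +C: nom +39.100 → Σnom=37.200; wc +0.118/-0.118 → slack +0.500/-0.628; half-tol=0.118, Σhalf²=0.119880
  +D: nom +6.070 → Σnom=43.270; wc +0.309/-0.330 → slack +0.809/-0.958; half-tol=0.320, Σhalf²=0.221960
  -E: nom -5.640 → Σnom=37.630; wc +0.350/-0.350 → slack +1.159/-1.308; half-tol=0.350, Σhalf²=0.344460
  +F: nom +10.020 → Σnom=47.650; wc +0.207/-0.080 → slack +1.366/-1.388; half-tol=0.143, Σhalf²=0.365053
  +G: nom +10.600 → Σnom=58.250; wc +0.400/-0.275 → slack +1.766/-1.663; half-tol=0.338, Σhalf²=0.478959
  -H: nom -23.600 → Σnom=34.650; wc +0.480/-0.260 → slack +2.246/-1.923; half-tol=0.370, Σhalf²=0.615859
  +I: nom +39.800 → Σnom=74.450; wc +0.080/-0.080 → slack +2.326/-2.003; half-tol=0.080, Σhalf²=0.622259
  +J: nom +27.210 → Σnom=101.660; wc +0.010/-0.033 → slack +2.336/-2.036; half-tol=0.022, Σhalf²=0.622721
Nominal = 101.660. Worst-case = [101.660 - 2.036, 101.660 + 2.336] = [99.624, 103.996]. RSS = √0.622721 = 0.789.

nominal=101.660 wc=[99.624,103.996] rss=0.789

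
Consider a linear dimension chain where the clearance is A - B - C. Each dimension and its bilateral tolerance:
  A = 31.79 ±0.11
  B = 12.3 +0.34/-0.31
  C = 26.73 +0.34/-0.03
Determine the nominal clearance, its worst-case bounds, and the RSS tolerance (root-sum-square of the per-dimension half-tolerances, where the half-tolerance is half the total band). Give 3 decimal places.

Stack each dimension's contribution:
  +A: nom +31.790 → Σnom=31.790; wc +0.110/-0.110 → slack +0.110/-0.110; half-tol=0.110, Σhalf²=0.012100
  -B: nom -12.300 → Σnom=19.490; wc +0.310/-0.340 → slack +0.420/-0.450; half-tol=0.325, Σhalf²=0.117725
  -C: nom -26.730 → Σnom=-7.240; wc +0.030/-0.340 → slack +0.450/-0.790; half-tol=0.185, Σhalf²=0.151950
Nominal = -7.240. Worst-case = [-7.240 - 0.790, -7.240 + 0.450] = [-8.030, -6.790]. RSS = √0.151950 = 0.390.

nominal=-7.240 wc=[-8.030,-6.790] rss=0.390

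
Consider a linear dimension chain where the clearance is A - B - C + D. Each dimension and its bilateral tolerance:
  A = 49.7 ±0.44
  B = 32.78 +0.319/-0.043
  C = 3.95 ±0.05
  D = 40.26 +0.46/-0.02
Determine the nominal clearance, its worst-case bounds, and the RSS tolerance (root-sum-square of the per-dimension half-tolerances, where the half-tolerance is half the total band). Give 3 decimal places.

nominal=53.230 wc=[52.401,54.223] rss=0.535

Stack each dimension's contribution:
  +A: nom +49.700 → Σnom=49.700; wc +0.440/-0.440 → slack +0.440/-0.440; half-tol=0.440, Σhalf²=0.193600
  -B: nom -32.780 → Σnom=16.920; wc +0.043/-0.319 → slack +0.483/-0.759; half-tol=0.181, Σhalf²=0.226361
  -C: nom -3.950 → Σnom=12.970; wc +0.050/-0.050 → slack +0.533/-0.809; half-tol=0.050, Σhalf²=0.228861
  +D: nom +40.260 → Σnom=53.230; wc +0.460/-0.020 → slack +0.993/-0.829; half-tol=0.240, Σhalf²=0.286461
Nominal = 53.230. Worst-case = [53.230 - 0.829, 53.230 + 0.993] = [52.401, 54.223]. RSS = √0.286461 = 0.535.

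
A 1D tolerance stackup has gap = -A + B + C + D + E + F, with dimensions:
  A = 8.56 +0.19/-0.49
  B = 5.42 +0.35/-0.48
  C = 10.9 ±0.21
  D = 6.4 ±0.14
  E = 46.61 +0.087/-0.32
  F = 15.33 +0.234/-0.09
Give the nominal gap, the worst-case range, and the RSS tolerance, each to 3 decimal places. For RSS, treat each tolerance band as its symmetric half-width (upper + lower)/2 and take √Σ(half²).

nominal=76.100 wc=[74.670,77.611] rss=0.647

Stack each dimension's contribution:
  -A: nom -8.560 → Σnom=-8.560; wc +0.490/-0.190 → slack +0.490/-0.190; half-tol=0.340, Σhalf²=0.115600
  +B: nom +5.420 → Σnom=-3.140; wc +0.350/-0.480 → slack +0.840/-0.670; half-tol=0.415, Σhalf²=0.287825
  +C: nom +10.900 → Σnom=7.760; wc +0.210/-0.210 → slack +1.050/-0.880; half-tol=0.210, Σhalf²=0.331925
  +D: nom +6.400 → Σnom=14.160; wc +0.140/-0.140 → slack +1.190/-1.020; half-tol=0.140, Σhalf²=0.351525
  +E: nom +46.610 → Σnom=60.770; wc +0.087/-0.320 → slack +1.277/-1.340; half-tol=0.204, Σhalf²=0.392937
  +F: nom +15.330 → Σnom=76.100; wc +0.234/-0.090 → slack +1.511/-1.430; half-tol=0.162, Σhalf²=0.419181
Nominal = 76.100. Worst-case = [76.100 - 1.430, 76.100 + 1.511] = [74.670, 77.611]. RSS = √0.419181 = 0.647.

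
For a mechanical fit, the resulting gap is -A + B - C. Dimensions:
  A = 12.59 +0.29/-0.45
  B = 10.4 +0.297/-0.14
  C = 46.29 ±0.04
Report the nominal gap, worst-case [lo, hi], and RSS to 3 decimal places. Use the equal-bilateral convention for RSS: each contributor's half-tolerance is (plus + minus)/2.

nominal=-48.480 wc=[-48.950,-47.693] rss=0.432

Stack each dimension's contribution:
  -A: nom -12.590 → Σnom=-12.590; wc +0.450/-0.290 → slack +0.450/-0.290; half-tol=0.370, Σhalf²=0.136900
  +B: nom +10.400 → Σnom=-2.190; wc +0.297/-0.140 → slack +0.747/-0.430; half-tol=0.218, Σhalf²=0.184642
  -C: nom -46.290 → Σnom=-48.480; wc +0.040/-0.040 → slack +0.787/-0.470; half-tol=0.040, Σhalf²=0.186242
Nominal = -48.480. Worst-case = [-48.480 - 0.470, -48.480 + 0.787] = [-48.950, -47.693]. RSS = √0.186242 = 0.432.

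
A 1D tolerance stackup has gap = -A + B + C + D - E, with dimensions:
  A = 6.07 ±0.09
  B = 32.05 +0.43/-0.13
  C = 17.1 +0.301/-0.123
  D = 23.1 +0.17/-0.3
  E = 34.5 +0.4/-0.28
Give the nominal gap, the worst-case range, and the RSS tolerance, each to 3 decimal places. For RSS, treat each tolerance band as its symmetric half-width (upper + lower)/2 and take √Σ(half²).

nominal=31.680 wc=[30.637,32.951] rss=0.550

Stack each dimension's contribution:
  -A: nom -6.070 → Σnom=-6.070; wc +0.090/-0.090 → slack +0.090/-0.090; half-tol=0.090, Σhalf²=0.008100
  +B: nom +32.050 → Σnom=25.980; wc +0.430/-0.130 → slack +0.520/-0.220; half-tol=0.280, Σhalf²=0.086500
  +C: nom +17.100 → Σnom=43.080; wc +0.301/-0.123 → slack +0.821/-0.343; half-tol=0.212, Σhalf²=0.131444
  +D: nom +23.100 → Σnom=66.180; wc +0.170/-0.300 → slack +0.991/-0.643; half-tol=0.235, Σhalf²=0.186669
  -E: nom -34.500 → Σnom=31.680; wc +0.280/-0.400 → slack +1.271/-1.043; half-tol=0.340, Σhalf²=0.302269
Nominal = 31.680. Worst-case = [31.680 - 1.043, 31.680 + 1.271] = [30.637, 32.951]. RSS = √0.302269 = 0.550.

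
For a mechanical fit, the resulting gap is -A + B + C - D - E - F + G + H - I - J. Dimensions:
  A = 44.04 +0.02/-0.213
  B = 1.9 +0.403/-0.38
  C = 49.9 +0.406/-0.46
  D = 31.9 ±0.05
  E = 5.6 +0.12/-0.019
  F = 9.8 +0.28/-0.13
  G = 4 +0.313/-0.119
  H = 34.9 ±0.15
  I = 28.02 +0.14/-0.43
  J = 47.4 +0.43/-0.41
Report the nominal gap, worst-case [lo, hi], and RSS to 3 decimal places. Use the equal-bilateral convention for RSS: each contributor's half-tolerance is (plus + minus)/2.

nominal=-76.060 wc=[-78.209,-73.536] rss=0.855

Stack each dimension's contribution:
  -A: nom -44.040 → Σnom=-44.040; wc +0.213/-0.020 → slack +0.213/-0.020; half-tol=0.116, Σhalf²=0.013572
  +B: nom +1.900 → Σnom=-42.140; wc +0.403/-0.380 → slack +0.616/-0.400; half-tol=0.392, Σhalf²=0.166845
  +C: nom +49.900 → Σnom=7.760; wc +0.406/-0.460 → slack +1.022/-0.860; half-tol=0.433, Σhalf²=0.354334
  -D: nom -31.900 → Σnom=-24.140; wc +0.050/-0.050 → slack +1.072/-0.910; half-tol=0.050, Σhalf²=0.356834
  -E: nom -5.600 → Σnom=-29.740; wc +0.019/-0.120 → slack +1.091/-1.030; half-tol=0.069, Σhalf²=0.361664
  -F: nom -9.800 → Σnom=-39.540; wc +0.130/-0.280 → slack +1.221/-1.310; half-tol=0.205, Σhalf²=0.403689
  +G: nom +4.000 → Σnom=-35.540; wc +0.313/-0.119 → slack +1.534/-1.429; half-tol=0.216, Σhalf²=0.450345
  +H: nom +34.900 → Σnom=-0.640; wc +0.150/-0.150 → slack +1.684/-1.579; half-tol=0.150, Σhalf²=0.472845
  -I: nom -28.020 → Σnom=-28.660; wc +0.430/-0.140 → slack +2.114/-1.719; half-tol=0.285, Σhalf²=0.554070
  -J: nom -47.400 → Σnom=-76.060; wc +0.410/-0.430 → slack +2.524/-2.149; half-tol=0.420, Σhalf²=0.730470
Nominal = -76.060. Worst-case = [-76.060 - 2.149, -76.060 + 2.524] = [-78.209, -73.536]. RSS = √0.730470 = 0.855.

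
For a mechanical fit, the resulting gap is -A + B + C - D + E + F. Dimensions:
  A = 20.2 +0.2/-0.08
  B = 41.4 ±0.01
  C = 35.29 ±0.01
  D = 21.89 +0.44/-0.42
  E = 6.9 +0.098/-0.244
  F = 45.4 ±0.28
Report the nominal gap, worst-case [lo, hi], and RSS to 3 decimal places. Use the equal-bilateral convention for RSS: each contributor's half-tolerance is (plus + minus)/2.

Stack each dimension's contribution:
  -A: nom -20.200 → Σnom=-20.200; wc +0.080/-0.200 → slack +0.080/-0.200; half-tol=0.140, Σhalf²=0.019600
  +B: nom +41.400 → Σnom=21.200; wc +0.010/-0.010 → slack +0.090/-0.210; half-tol=0.010, Σhalf²=0.019700
  +C: nom +35.290 → Σnom=56.490; wc +0.010/-0.010 → slack +0.100/-0.220; half-tol=0.010, Σhalf²=0.019800
  -D: nom -21.890 → Σnom=34.600; wc +0.420/-0.440 → slack +0.520/-0.660; half-tol=0.430, Σhalf²=0.204700
  +E: nom +6.900 → Σnom=41.500; wc +0.098/-0.244 → slack +0.618/-0.904; half-tol=0.171, Σhalf²=0.233941
  +F: nom +45.400 → Σnom=86.900; wc +0.280/-0.280 → slack +0.898/-1.184; half-tol=0.280, Σhalf²=0.312341
Nominal = 86.900. Worst-case = [86.900 - 1.184, 86.900 + 0.898] = [85.716, 87.798]. RSS = √0.312341 = 0.559.

nominal=86.900 wc=[85.716,87.798] rss=0.559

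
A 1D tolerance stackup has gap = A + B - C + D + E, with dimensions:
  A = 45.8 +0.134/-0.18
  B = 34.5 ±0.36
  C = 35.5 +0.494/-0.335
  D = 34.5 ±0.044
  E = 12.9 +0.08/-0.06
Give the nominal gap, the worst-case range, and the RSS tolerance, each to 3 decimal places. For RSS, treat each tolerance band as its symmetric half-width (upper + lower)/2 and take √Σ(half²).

nominal=92.200 wc=[91.062,93.153] rss=0.577

Stack each dimension's contribution:
  +A: nom +45.800 → Σnom=45.800; wc +0.134/-0.180 → slack +0.134/-0.180; half-tol=0.157, Σhalf²=0.024649
  +B: nom +34.500 → Σnom=80.300; wc +0.360/-0.360 → slack +0.494/-0.540; half-tol=0.360, Σhalf²=0.154249
  -C: nom -35.500 → Σnom=44.800; wc +0.335/-0.494 → slack +0.829/-1.034; half-tol=0.414, Σhalf²=0.326059
  +D: nom +34.500 → Σnom=79.300; wc +0.044/-0.044 → slack +0.873/-1.078; half-tol=0.044, Σhalf²=0.327995
  +E: nom +12.900 → Σnom=92.200; wc +0.080/-0.060 → slack +0.953/-1.138; half-tol=0.070, Σhalf²=0.332895
Nominal = 92.200. Worst-case = [92.200 - 1.138, 92.200 + 0.953] = [91.062, 93.153]. RSS = √0.332895 = 0.577.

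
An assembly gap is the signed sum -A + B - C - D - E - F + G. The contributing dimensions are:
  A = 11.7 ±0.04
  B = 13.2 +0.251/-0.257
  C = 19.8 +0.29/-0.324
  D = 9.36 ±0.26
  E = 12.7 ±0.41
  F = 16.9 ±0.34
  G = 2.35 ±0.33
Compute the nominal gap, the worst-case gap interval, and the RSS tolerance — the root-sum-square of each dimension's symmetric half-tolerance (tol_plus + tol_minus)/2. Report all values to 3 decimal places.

nominal=-54.910 wc=[-56.837,-52.955] rss=0.788

Stack each dimension's contribution:
  -A: nom -11.700 → Σnom=-11.700; wc +0.040/-0.040 → slack +0.040/-0.040; half-tol=0.040, Σhalf²=0.001600
  +B: nom +13.200 → Σnom=1.500; wc +0.251/-0.257 → slack +0.291/-0.297; half-tol=0.254, Σhalf²=0.066116
  -C: nom -19.800 → Σnom=-18.300; wc +0.324/-0.290 → slack +0.615/-0.587; half-tol=0.307, Σhalf²=0.160365
  -D: nom -9.360 → Σnom=-27.660; wc +0.260/-0.260 → slack +0.875/-0.847; half-tol=0.260, Σhalf²=0.227965
  -E: nom -12.700 → Σnom=-40.360; wc +0.410/-0.410 → slack +1.285/-1.257; half-tol=0.410, Σhalf²=0.396065
  -F: nom -16.900 → Σnom=-57.260; wc +0.340/-0.340 → slack +1.625/-1.597; half-tol=0.340, Σhalf²=0.511665
  +G: nom +2.350 → Σnom=-54.910; wc +0.330/-0.330 → slack +1.955/-1.927; half-tol=0.330, Σhalf²=0.620565
Nominal = -54.910. Worst-case = [-54.910 - 1.927, -54.910 + 1.955] = [-56.837, -52.955]. RSS = √0.620565 = 0.788.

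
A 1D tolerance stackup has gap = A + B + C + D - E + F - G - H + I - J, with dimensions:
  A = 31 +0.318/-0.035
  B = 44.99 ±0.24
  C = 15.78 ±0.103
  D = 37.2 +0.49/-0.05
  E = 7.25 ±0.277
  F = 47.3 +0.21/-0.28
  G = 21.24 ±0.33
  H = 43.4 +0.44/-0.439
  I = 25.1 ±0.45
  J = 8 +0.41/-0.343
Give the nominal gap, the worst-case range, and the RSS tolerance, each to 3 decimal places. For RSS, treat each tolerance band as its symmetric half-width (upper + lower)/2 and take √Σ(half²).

Stack each dimension's contribution:
  +A: nom +31.000 → Σnom=31.000; wc +0.318/-0.035 → slack +0.318/-0.035; half-tol=0.176, Σhalf²=0.031152
  +B: nom +44.990 → Σnom=75.990; wc +0.240/-0.240 → slack +0.558/-0.275; half-tol=0.240, Σhalf²=0.088752
  +C: nom +15.780 → Σnom=91.770; wc +0.103/-0.103 → slack +0.661/-0.378; half-tol=0.103, Σhalf²=0.099361
  +D: nom +37.200 → Σnom=128.970; wc +0.490/-0.050 → slack +1.151/-0.428; half-tol=0.270, Σhalf²=0.172261
  -E: nom -7.250 → Σnom=121.720; wc +0.277/-0.277 → slack +1.428/-0.705; half-tol=0.277, Σhalf²=0.248990
  +F: nom +47.300 → Σnom=169.020; wc +0.210/-0.280 → slack +1.638/-0.985; half-tol=0.245, Σhalf²=0.309015
  -G: nom -21.240 → Σnom=147.780; wc +0.330/-0.330 → slack +1.968/-1.315; half-tol=0.330, Σhalf²=0.417915
  -H: nom -43.400 → Σnom=104.380; wc +0.439/-0.440 → slack +2.407/-1.755; half-tol=0.440, Σhalf²=0.611075
  +I: nom +25.100 → Σnom=129.480; wc +0.450/-0.450 → slack +2.857/-2.205; half-tol=0.450, Σhalf²=0.813576
  -J: nom -8.000 → Σnom=121.480; wc +0.343/-0.410 → slack +3.200/-2.615; half-tol=0.377, Σhalf²=0.955328
Nominal = 121.480. Worst-case = [121.480 - 2.615, 121.480 + 3.200] = [118.865, 124.680]. RSS = √0.955328 = 0.977.

nominal=121.480 wc=[118.865,124.680] rss=0.977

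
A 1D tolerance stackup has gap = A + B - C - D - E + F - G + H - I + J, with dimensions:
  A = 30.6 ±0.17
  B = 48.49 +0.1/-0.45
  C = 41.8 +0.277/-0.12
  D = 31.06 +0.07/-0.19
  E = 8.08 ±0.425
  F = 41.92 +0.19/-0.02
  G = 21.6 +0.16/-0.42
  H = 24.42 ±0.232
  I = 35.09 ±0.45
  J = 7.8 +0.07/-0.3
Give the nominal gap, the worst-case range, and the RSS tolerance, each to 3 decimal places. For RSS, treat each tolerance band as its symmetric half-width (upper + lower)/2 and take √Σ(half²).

Stack each dimension's contribution:
  +A: nom +30.600 → Σnom=30.600; wc +0.170/-0.170 → slack +0.170/-0.170; half-tol=0.170, Σhalf²=0.028900
  +B: nom +48.490 → Σnom=79.090; wc +0.100/-0.450 → slack +0.270/-0.620; half-tol=0.275, Σhalf²=0.104525
  -C: nom -41.800 → Σnom=37.290; wc +0.120/-0.277 → slack +0.390/-0.897; half-tol=0.199, Σhalf²=0.143927
  -D: nom -31.060 → Σnom=6.230; wc +0.190/-0.070 → slack +0.580/-0.967; half-tol=0.130, Σhalf²=0.160827
  -E: nom -8.080 → Σnom=-1.850; wc +0.425/-0.425 → slack +1.005/-1.392; half-tol=0.425, Σhalf²=0.341452
  +F: nom +41.920 → Σnom=40.070; wc +0.190/-0.020 → slack +1.195/-1.412; half-tol=0.105, Σhalf²=0.352477
  -G: nom -21.600 → Σnom=18.470; wc +0.420/-0.160 → slack +1.615/-1.572; half-tol=0.290, Σhalf²=0.436577
  +H: nom +24.420 → Σnom=42.890; wc +0.232/-0.232 → slack +1.847/-1.804; half-tol=0.232, Σhalf²=0.490401
  -I: nom -35.090 → Σnom=7.800; wc +0.450/-0.450 → slack +2.297/-2.254; half-tol=0.450, Σhalf²=0.692901
  +J: nom +7.800 → Σnom=15.600; wc +0.070/-0.300 → slack +2.367/-2.554; half-tol=0.185, Σhalf²=0.727126
Nominal = 15.600. Worst-case = [15.600 - 2.554, 15.600 + 2.367] = [13.046, 17.967]. RSS = √0.727126 = 0.853.

nominal=15.600 wc=[13.046,17.967] rss=0.853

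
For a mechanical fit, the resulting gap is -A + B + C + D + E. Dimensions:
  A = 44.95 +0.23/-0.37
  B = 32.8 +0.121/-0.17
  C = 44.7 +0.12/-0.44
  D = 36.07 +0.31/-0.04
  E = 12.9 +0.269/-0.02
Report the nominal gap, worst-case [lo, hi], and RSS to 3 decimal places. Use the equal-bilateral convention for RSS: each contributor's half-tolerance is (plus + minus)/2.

nominal=81.520 wc=[80.620,82.710] rss=0.491

Stack each dimension's contribution:
  -A: nom -44.950 → Σnom=-44.950; wc +0.370/-0.230 → slack +0.370/-0.230; half-tol=0.300, Σhalf²=0.090000
  +B: nom +32.800 → Σnom=-12.150; wc +0.121/-0.170 → slack +0.491/-0.400; half-tol=0.146, Σhalf²=0.111170
  +C: nom +44.700 → Σnom=32.550; wc +0.120/-0.440 → slack +0.611/-0.840; half-tol=0.280, Σhalf²=0.189570
  +D: nom +36.070 → Σnom=68.620; wc +0.310/-0.040 → slack +0.921/-0.880; half-tol=0.175, Σhalf²=0.220195
  +E: nom +12.900 → Σnom=81.520; wc +0.269/-0.020 → slack +1.190/-0.900; half-tol=0.145, Σhalf²=0.241075
Nominal = 81.520. Worst-case = [81.520 - 0.900, 81.520 + 1.190] = [80.620, 82.710]. RSS = √0.241075 = 0.491.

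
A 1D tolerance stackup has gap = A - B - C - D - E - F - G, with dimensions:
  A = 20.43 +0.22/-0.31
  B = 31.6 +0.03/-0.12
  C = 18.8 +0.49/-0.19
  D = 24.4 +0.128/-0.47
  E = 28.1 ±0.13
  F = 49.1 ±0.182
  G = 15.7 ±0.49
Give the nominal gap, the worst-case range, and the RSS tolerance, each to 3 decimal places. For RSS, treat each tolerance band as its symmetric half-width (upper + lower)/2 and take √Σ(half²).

nominal=-147.270 wc=[-149.030,-145.468] rss=0.756

Stack each dimension's contribution:
  +A: nom +20.430 → Σnom=20.430; wc +0.220/-0.310 → slack +0.220/-0.310; half-tol=0.265, Σhalf²=0.070225
  -B: nom -31.600 → Σnom=-11.170; wc +0.120/-0.030 → slack +0.340/-0.340; half-tol=0.075, Σhalf²=0.075850
  -C: nom -18.800 → Σnom=-29.970; wc +0.190/-0.490 → slack +0.530/-0.830; half-tol=0.340, Σhalf²=0.191450
  -D: nom -24.400 → Σnom=-54.370; wc +0.470/-0.128 → slack +1.000/-0.958; half-tol=0.299, Σhalf²=0.280851
  -E: nom -28.100 → Σnom=-82.470; wc +0.130/-0.130 → slack +1.130/-1.088; half-tol=0.130, Σhalf²=0.297751
  -F: nom -49.100 → Σnom=-131.570; wc +0.182/-0.182 → slack +1.312/-1.270; half-tol=0.182, Σhalf²=0.330875
  -G: nom -15.700 → Σnom=-147.270; wc +0.490/-0.490 → slack +1.802/-1.760; half-tol=0.490, Σhalf²=0.570975
Nominal = -147.270. Worst-case = [-147.270 - 1.760, -147.270 + 1.802] = [-149.030, -145.468]. RSS = √0.570975 = 0.756.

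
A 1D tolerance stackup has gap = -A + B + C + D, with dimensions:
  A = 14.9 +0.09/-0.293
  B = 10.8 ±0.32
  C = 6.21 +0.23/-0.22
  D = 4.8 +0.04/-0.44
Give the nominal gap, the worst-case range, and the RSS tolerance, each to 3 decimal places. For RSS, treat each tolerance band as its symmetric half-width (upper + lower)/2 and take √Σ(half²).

Stack each dimension's contribution:
  -A: nom -14.900 → Σnom=-14.900; wc +0.293/-0.090 → slack +0.293/-0.090; half-tol=0.192, Σhalf²=0.036672
  +B: nom +10.800 → Σnom=-4.100; wc +0.320/-0.320 → slack +0.613/-0.410; half-tol=0.320, Σhalf²=0.139072
  +C: nom +6.210 → Σnom=2.110; wc +0.230/-0.220 → slack +0.843/-0.630; half-tol=0.225, Σhalf²=0.189697
  +D: nom +4.800 → Σnom=6.910; wc +0.040/-0.440 → slack +0.883/-1.070; half-tol=0.240, Σhalf²=0.247297
Nominal = 6.910. Worst-case = [6.910 - 1.070, 6.910 + 0.883] = [5.840, 7.793]. RSS = √0.247297 = 0.497.

nominal=6.910 wc=[5.840,7.793] rss=0.497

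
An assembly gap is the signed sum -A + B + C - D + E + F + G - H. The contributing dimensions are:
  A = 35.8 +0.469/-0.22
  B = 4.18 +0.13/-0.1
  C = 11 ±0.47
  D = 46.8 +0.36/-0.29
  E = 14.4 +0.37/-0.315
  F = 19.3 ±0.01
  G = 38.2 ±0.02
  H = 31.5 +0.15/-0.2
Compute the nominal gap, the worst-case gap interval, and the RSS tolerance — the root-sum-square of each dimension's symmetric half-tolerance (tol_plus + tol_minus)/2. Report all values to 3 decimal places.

nominal=-27.020 wc=[-28.914,-25.310] rss=0.779

Stack each dimension's contribution:
  -A: nom -35.800 → Σnom=-35.800; wc +0.220/-0.469 → slack +0.220/-0.469; half-tol=0.344, Σhalf²=0.118680
  +B: nom +4.180 → Σnom=-31.620; wc +0.130/-0.100 → slack +0.350/-0.569; half-tol=0.115, Σhalf²=0.131905
  +C: nom +11.000 → Σnom=-20.620; wc +0.470/-0.470 → slack +0.820/-1.039; half-tol=0.470, Σhalf²=0.352805
  -D: nom -46.800 → Σnom=-67.420; wc +0.290/-0.360 → slack +1.110/-1.399; half-tol=0.325, Σhalf²=0.458430
  +E: nom +14.400 → Σnom=-53.020; wc +0.370/-0.315 → slack +1.480/-1.714; half-tol=0.343, Σhalf²=0.575736
  +F: nom +19.300 → Σnom=-33.720; wc +0.010/-0.010 → slack +1.490/-1.724; half-tol=0.010, Σhalf²=0.575836
  +G: nom +38.200 → Σnom=4.480; wc +0.020/-0.020 → slack +1.510/-1.744; half-tol=0.020, Σhalf²=0.576236
  -H: nom -31.500 → Σnom=-27.020; wc +0.200/-0.150 → slack +1.710/-1.894; half-tol=0.175, Σhalf²=0.606861
Nominal = -27.020. Worst-case = [-27.020 - 1.894, -27.020 + 1.710] = [-28.914, -25.310]. RSS = √0.606861 = 0.779.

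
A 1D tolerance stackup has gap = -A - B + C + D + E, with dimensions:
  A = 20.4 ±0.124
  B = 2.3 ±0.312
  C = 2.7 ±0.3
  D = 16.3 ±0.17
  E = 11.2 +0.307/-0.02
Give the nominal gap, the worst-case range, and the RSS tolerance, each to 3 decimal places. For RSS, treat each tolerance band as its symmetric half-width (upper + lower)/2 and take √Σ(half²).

Stack each dimension's contribution:
  -A: nom -20.400 → Σnom=-20.400; wc +0.124/-0.124 → slack +0.124/-0.124; half-tol=0.124, Σhalf²=0.015376
  -B: nom -2.300 → Σnom=-22.700; wc +0.312/-0.312 → slack +0.436/-0.436; half-tol=0.312, Σhalf²=0.112720
  +C: nom +2.700 → Σnom=-20.000; wc +0.300/-0.300 → slack +0.736/-0.736; half-tol=0.300, Σhalf²=0.202720
  +D: nom +16.300 → Σnom=-3.700; wc +0.170/-0.170 → slack +0.906/-0.906; half-tol=0.170, Σhalf²=0.231620
  +E: nom +11.200 → Σnom=7.500; wc +0.307/-0.020 → slack +1.213/-0.926; half-tol=0.164, Σhalf²=0.258352
Nominal = 7.500. Worst-case = [7.500 - 0.926, 7.500 + 1.213] = [6.574, 8.713]. RSS = √0.258352 = 0.508.

nominal=7.500 wc=[6.574,8.713] rss=0.508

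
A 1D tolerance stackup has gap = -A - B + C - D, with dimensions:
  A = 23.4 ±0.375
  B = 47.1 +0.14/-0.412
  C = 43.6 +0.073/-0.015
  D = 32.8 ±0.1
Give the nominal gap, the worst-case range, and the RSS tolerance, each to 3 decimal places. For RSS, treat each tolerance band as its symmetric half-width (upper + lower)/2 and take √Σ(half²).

nominal=-59.700 wc=[-60.330,-58.740] rss=0.478

Stack each dimension's contribution:
  -A: nom -23.400 → Σnom=-23.400; wc +0.375/-0.375 → slack +0.375/-0.375; half-tol=0.375, Σhalf²=0.140625
  -B: nom -47.100 → Σnom=-70.500; wc +0.412/-0.140 → slack +0.787/-0.515; half-tol=0.276, Σhalf²=0.216801
  +C: nom +43.600 → Σnom=-26.900; wc +0.073/-0.015 → slack +0.860/-0.530; half-tol=0.044, Σhalf²=0.218737
  -D: nom -32.800 → Σnom=-59.700; wc +0.100/-0.100 → slack +0.960/-0.630; half-tol=0.100, Σhalf²=0.228737
Nominal = -59.700. Worst-case = [-59.700 - 0.630, -59.700 + 0.960] = [-60.330, -58.740]. RSS = √0.228737 = 0.478.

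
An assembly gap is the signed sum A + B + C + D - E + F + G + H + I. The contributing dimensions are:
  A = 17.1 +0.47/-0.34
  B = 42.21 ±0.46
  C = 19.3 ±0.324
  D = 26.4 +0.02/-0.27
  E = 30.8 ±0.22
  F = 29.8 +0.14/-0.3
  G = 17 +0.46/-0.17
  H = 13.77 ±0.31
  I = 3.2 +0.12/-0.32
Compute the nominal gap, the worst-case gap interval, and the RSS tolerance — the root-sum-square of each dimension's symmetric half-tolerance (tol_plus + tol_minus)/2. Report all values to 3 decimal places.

nominal=137.980 wc=[135.266,140.504] rss=0.918

Stack each dimension's contribution:
  +A: nom +17.100 → Σnom=17.100; wc +0.470/-0.340 → slack +0.470/-0.340; half-tol=0.405, Σhalf²=0.164025
  +B: nom +42.210 → Σnom=59.310; wc +0.460/-0.460 → slack +0.930/-0.800; half-tol=0.460, Σhalf²=0.375625
  +C: nom +19.300 → Σnom=78.610; wc +0.324/-0.324 → slack +1.254/-1.124; half-tol=0.324, Σhalf²=0.480601
  +D: nom +26.400 → Σnom=105.010; wc +0.020/-0.270 → slack +1.274/-1.394; half-tol=0.145, Σhalf²=0.501626
  -E: nom -30.800 → Σnom=74.210; wc +0.220/-0.220 → slack +1.494/-1.614; half-tol=0.220, Σhalf²=0.550026
  +F: nom +29.800 → Σnom=104.010; wc +0.140/-0.300 → slack +1.634/-1.914; half-tol=0.220, Σhalf²=0.598426
  +G: nom +17.000 → Σnom=121.010; wc +0.460/-0.170 → slack +2.094/-2.084; half-tol=0.315, Σhalf²=0.697651
  +H: nom +13.770 → Σnom=134.780; wc +0.310/-0.310 → slack +2.404/-2.394; half-tol=0.310, Σhalf²=0.793751
  +I: nom +3.200 → Σnom=137.980; wc +0.120/-0.320 → slack +2.524/-2.714; half-tol=0.220, Σhalf²=0.842151
Nominal = 137.980. Worst-case = [137.980 - 2.714, 137.980 + 2.524] = [135.266, 140.504]. RSS = √0.842151 = 0.918.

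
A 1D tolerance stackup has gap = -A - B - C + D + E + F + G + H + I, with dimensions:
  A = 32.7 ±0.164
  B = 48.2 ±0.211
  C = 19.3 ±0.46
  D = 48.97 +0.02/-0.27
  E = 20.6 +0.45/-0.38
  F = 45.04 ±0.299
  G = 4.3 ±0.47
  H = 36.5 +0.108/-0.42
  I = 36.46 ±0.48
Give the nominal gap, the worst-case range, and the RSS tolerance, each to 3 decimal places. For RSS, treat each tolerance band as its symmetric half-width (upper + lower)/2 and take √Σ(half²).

Stack each dimension's contribution:
  -A: nom -32.700 → Σnom=-32.700; wc +0.164/-0.164 → slack +0.164/-0.164; half-tol=0.164, Σhalf²=0.026896
  -B: nom -48.200 → Σnom=-80.900; wc +0.211/-0.211 → slack +0.375/-0.375; half-tol=0.211, Σhalf²=0.071417
  -C: nom -19.300 → Σnom=-100.200; wc +0.460/-0.460 → slack +0.835/-0.835; half-tol=0.460, Σhalf²=0.283017
  +D: nom +48.970 → Σnom=-51.230; wc +0.020/-0.270 → slack +0.855/-1.105; half-tol=0.145, Σhalf²=0.304042
  +E: nom +20.600 → Σnom=-30.630; wc +0.450/-0.380 → slack +1.305/-1.485; half-tol=0.415, Σhalf²=0.476267
  +F: nom +45.040 → Σnom=14.410; wc +0.299/-0.299 → slack +1.604/-1.784; half-tol=0.299, Σhalf²=0.565668
  +G: nom +4.300 → Σnom=18.710; wc +0.470/-0.470 → slack +2.074/-2.254; half-tol=0.470, Σhalf²=0.786568
  +H: nom +36.500 → Σnom=55.210; wc +0.108/-0.420 → slack +2.182/-2.674; half-tol=0.264, Σhalf²=0.856264
  +I: nom +36.460 → Σnom=91.670; wc +0.480/-0.480 → slack +2.662/-3.154; half-tol=0.480, Σhalf²=1.086664
Nominal = 91.670. Worst-case = [91.670 - 3.154, 91.670 + 2.662] = [88.516, 94.332]. RSS = √1.086664 = 1.042.

nominal=91.670 wc=[88.516,94.332] rss=1.042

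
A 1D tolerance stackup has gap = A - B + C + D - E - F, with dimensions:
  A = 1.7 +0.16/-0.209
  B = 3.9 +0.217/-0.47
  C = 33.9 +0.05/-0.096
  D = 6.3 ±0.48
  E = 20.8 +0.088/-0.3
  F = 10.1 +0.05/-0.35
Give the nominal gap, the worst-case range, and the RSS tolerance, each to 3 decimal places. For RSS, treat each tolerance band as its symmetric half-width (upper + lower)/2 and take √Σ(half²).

Stack each dimension's contribution:
  +A: nom +1.700 → Σnom=1.700; wc +0.160/-0.209 → slack +0.160/-0.209; half-tol=0.184, Σhalf²=0.034040
  -B: nom -3.900 → Σnom=-2.200; wc +0.470/-0.217 → slack +0.630/-0.426; half-tol=0.343, Σhalf²=0.152032
  +C: nom +33.900 → Σnom=31.700; wc +0.050/-0.096 → slack +0.680/-0.522; half-tol=0.073, Σhalf²=0.157361
  +D: nom +6.300 → Σnom=38.000; wc +0.480/-0.480 → slack +1.160/-1.002; half-tol=0.480, Σhalf²=0.387761
  -E: nom -20.800 → Σnom=17.200; wc +0.300/-0.088 → slack +1.460/-1.090; half-tol=0.194, Σhalf²=0.425397
  -F: nom -10.100 → Σnom=7.100; wc +0.350/-0.050 → slack +1.810/-1.140; half-tol=0.200, Σhalf²=0.465397
Nominal = 7.100. Worst-case = [7.100 - 1.140, 7.100 + 1.810] = [5.960, 8.910]. RSS = √0.465397 = 0.682.

nominal=7.100 wc=[5.960,8.910] rss=0.682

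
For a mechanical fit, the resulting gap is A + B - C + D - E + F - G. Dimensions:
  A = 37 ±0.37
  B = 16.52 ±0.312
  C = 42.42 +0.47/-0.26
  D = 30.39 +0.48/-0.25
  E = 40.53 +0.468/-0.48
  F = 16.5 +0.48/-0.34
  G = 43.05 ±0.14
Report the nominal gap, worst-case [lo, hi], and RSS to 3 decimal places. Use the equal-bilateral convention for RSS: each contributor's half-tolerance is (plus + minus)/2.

Stack each dimension's contribution:
  +A: nom +37.000 → Σnom=37.000; wc +0.370/-0.370 → slack +0.370/-0.370; half-tol=0.370, Σhalf²=0.136900
  +B: nom +16.520 → Σnom=53.520; wc +0.312/-0.312 → slack +0.682/-0.682; half-tol=0.312, Σhalf²=0.234244
  -C: nom -42.420 → Σnom=11.100; wc +0.260/-0.470 → slack +0.942/-1.152; half-tol=0.365, Σhalf²=0.367469
  +D: nom +30.390 → Σnom=41.490; wc +0.480/-0.250 → slack +1.422/-1.402; half-tol=0.365, Σhalf²=0.500694
  -E: nom -40.530 → Σnom=0.960; wc +0.480/-0.468 → slack +1.902/-1.870; half-tol=0.474, Σhalf²=0.725370
  +F: nom +16.500 → Σnom=17.460; wc +0.480/-0.340 → slack +2.382/-2.210; half-tol=0.410, Σhalf²=0.893470
  -G: nom -43.050 → Σnom=-25.590; wc +0.140/-0.140 → slack +2.522/-2.350; half-tol=0.140, Σhalf²=0.913070
Nominal = -25.590. Worst-case = [-25.590 - 2.350, -25.590 + 2.522] = [-27.940, -23.068]. RSS = √0.913070 = 0.956.

nominal=-25.590 wc=[-27.940,-23.068] rss=0.956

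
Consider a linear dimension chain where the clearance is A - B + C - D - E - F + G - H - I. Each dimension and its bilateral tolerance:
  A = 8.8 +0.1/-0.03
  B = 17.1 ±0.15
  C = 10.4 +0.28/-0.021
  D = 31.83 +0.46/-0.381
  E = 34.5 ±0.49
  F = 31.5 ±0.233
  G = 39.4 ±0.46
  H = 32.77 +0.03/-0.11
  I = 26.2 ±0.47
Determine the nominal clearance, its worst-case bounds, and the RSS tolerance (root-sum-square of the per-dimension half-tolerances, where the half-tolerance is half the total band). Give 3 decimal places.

Stack each dimension's contribution:
  +A: nom +8.800 → Σnom=8.800; wc +0.100/-0.030 → slack +0.100/-0.030; half-tol=0.065, Σhalf²=0.004225
  -B: nom -17.100 → Σnom=-8.300; wc +0.150/-0.150 → slack +0.250/-0.180; half-tol=0.150, Σhalf²=0.026725
  +C: nom +10.400 → Σnom=2.100; wc +0.280/-0.021 → slack +0.530/-0.201; half-tol=0.151, Σhalf²=0.049375
  -D: nom -31.830 → Σnom=-29.730; wc +0.381/-0.460 → slack +0.911/-0.661; half-tol=0.420, Σhalf²=0.226195
  -E: nom -34.500 → Σnom=-64.230; wc +0.490/-0.490 → slack +1.401/-1.151; half-tol=0.490, Σhalf²=0.466295
  -F: nom -31.500 → Σnom=-95.730; wc +0.233/-0.233 → slack +1.634/-1.384; half-tol=0.233, Σhalf²=0.520585
  +G: nom +39.400 → Σnom=-56.330; wc +0.460/-0.460 → slack +2.094/-1.844; half-tol=0.460, Σhalf²=0.732185
  -H: nom -32.770 → Σnom=-89.100; wc +0.110/-0.030 → slack +2.204/-1.874; half-tol=0.070, Σhalf²=0.737085
  -I: nom -26.200 → Σnom=-115.300; wc +0.470/-0.470 → slack +2.674/-2.344; half-tol=0.470, Σhalf²=0.957985
Nominal = -115.300. Worst-case = [-115.300 - 2.344, -115.300 + 2.674] = [-117.644, -112.626]. RSS = √0.957985 = 0.979.

nominal=-115.300 wc=[-117.644,-112.626] rss=0.979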